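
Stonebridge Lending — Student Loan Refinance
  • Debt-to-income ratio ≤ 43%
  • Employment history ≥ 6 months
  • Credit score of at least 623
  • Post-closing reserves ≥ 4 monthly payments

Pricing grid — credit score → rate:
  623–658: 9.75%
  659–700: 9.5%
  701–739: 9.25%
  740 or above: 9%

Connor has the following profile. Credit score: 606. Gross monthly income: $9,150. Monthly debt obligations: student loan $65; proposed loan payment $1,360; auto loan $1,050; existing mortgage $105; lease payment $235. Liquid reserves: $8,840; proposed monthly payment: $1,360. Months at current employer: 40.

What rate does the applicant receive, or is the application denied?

Denied

Credit score 606 < 623 (below minimum)
Employment 40 ≥ 6 months
Reserves: 8,840 ÷ 1,360 = 6.5 months (meets 4-month minimum)
Total monthly debts = (65 + 1,360 + 1,050 + 105 + 235) = 2,815. DTI: 2,815 ÷ 9,150 = 30.8%, within the 43% cap
Not all requirements met → denied.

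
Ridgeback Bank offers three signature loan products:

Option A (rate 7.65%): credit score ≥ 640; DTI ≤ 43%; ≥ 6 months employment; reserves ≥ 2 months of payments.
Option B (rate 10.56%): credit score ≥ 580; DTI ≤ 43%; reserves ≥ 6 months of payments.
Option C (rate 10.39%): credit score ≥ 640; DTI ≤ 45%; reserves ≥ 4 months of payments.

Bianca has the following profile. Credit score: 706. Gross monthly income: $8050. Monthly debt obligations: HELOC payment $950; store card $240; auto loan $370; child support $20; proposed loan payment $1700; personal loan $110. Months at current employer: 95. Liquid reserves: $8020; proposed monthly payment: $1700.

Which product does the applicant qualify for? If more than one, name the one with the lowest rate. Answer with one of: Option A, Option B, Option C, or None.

Option A

Total debts = (950 + 240 + 370 + 20 + 1,700 + 110) = 3,390; DTI = 3,390/8,050 = 42.1%.
Reserves = 8,020/1,700 = 4.7 months.
Option A: score 706 ≥ 640; DTI 42.1% ≤ 43%; employment 95 ≥ 6 mo; reserves 4.7 ≥ 2 mo → qualifies.
Option B: score 706 ≥ 580; DTI 42.1% ≤ 43%; reserves 4.7 < 6 mo → does not qualify.
Option C: score 706 ≥ 640; DTI 42.1% ≤ 45%; reserves 4.7 ≥ 4 mo → qualifies.
Qualifying: Option A, Option C. Lowest rate is 7.65% → Option A.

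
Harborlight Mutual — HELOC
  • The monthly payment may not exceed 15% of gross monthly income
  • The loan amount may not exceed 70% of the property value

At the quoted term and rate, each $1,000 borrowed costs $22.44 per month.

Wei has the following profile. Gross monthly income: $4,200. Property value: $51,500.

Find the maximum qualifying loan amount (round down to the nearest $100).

Payment cap: 15% × $4,200 = $630/month.
At $22.44 per $1,000, that supports 630/22.44 × 1,000 ≈ $28,074 → $28,000.
LTV cap: 70% × $51,500 = $36,050 → $36,000.
Binding constraint: payment-to-income.

$28,000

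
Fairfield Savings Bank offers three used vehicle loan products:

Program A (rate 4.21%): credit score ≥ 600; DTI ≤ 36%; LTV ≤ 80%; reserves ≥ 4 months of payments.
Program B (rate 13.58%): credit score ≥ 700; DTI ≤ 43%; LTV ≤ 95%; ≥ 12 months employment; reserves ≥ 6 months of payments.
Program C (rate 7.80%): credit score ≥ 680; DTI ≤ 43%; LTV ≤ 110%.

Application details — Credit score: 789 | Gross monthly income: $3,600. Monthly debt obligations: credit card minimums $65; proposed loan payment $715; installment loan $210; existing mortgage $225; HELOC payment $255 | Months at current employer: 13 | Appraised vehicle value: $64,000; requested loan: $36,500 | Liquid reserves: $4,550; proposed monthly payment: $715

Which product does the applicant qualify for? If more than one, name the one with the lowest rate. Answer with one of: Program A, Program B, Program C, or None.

Program C

Total debts = (65 + 715 + 210 + 225 + 255) = 1,470; DTI = 1,470/3,600 = 40.8%.
LTV = 36,500/64,000 = 57%.
Reserves = 4,550/715 = 6.4 months.
Program A: score 789 ≥ 600; DTI 40.8% > 36%; LTV 57% ≤ 80%; reserves 6.4 ≥ 4 mo → does not qualify.
Program B: score 789 ≥ 700; DTI 40.8% ≤ 43%; LTV 57% ≤ 95%; employment 13 ≥ 12 mo; reserves 6.4 ≥ 6 mo → qualifies.
Program C: score 789 ≥ 680; DTI 40.8% ≤ 43%; LTV 57% ≤ 110% → qualifies.
Qualifying: Program B, Program C. Lowest rate is 7.80% → Program C.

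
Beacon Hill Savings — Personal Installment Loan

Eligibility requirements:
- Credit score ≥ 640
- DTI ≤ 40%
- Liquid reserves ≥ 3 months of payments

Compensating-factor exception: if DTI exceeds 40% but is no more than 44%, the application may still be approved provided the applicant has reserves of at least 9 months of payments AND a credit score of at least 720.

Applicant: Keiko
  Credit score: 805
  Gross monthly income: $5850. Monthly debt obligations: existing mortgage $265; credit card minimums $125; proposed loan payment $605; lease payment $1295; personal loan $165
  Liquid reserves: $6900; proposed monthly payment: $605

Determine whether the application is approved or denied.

Credit score 805 ≥ 640 (meets base)
Total debts = (265 + 125 + 605 + 1,295 + 165) = 2,455. DTI = 2,455/5,850 = 42% > 40% — standard DTI limit exceeded.
Reserves = 6,900/605 = 11.4 months ≥ 3
42% falls in the override range (40%–44%), so the compensating-factor test applies.
Reserves 11.4 ≥ 9 months; credit score 805 ≥ 720.
Both override conditions satisfied; DTI exception granted.

Approved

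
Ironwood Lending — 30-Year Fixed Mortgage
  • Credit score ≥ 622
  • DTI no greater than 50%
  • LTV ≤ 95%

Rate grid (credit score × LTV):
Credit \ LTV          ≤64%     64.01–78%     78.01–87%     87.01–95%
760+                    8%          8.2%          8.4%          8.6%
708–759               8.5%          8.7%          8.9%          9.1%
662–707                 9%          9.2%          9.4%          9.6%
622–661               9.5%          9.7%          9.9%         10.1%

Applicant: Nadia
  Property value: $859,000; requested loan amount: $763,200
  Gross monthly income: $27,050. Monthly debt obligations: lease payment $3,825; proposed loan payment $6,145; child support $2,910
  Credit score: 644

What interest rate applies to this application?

10.1%

Credit score 644 ≥ 622; Total monthly debts = (3,825 + 6,145 + 2,910) = 12,880. DTI: 12,880 ÷ 27,050 = 47.6%, within the 50% cap
LTV: 763,200 ÷ 859,000 = 88.8%, within 95% cap
Row: 644 falls in 622–661. Column: 88.8% falls in 87.01–95%. Rate = 10.1%.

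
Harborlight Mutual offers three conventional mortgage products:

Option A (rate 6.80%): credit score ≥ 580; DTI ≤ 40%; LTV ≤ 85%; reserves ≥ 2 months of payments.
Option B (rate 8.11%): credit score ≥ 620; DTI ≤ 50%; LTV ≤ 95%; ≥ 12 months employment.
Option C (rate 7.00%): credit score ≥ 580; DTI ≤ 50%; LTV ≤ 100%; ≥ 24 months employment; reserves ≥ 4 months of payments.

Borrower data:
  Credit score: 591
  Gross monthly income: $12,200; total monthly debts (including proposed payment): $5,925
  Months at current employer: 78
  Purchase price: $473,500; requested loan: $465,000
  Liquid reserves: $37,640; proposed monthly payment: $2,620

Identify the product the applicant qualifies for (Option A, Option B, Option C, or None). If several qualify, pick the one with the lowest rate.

Option C

DTI = 5,925/12,200 = 48.6%.
LTV = 465,000/473,500 = 98.2%.
Reserves = 37,640/2,620 = 14.4 months.
Option A: score 591 ≥ 580; DTI 48.6% > 40%; LTV 98.2% > 85%; reserves 14.4 ≥ 2 mo → does not qualify.
Option B: score 591 < 620; DTI 48.6% ≤ 50%; LTV 98.2% > 95%; employment 78 ≥ 12 mo → does not qualify.
Option C: score 591 ≥ 580; DTI 48.6% ≤ 50%; LTV 98.2% ≤ 100%; employment 78 ≥ 24 mo; reserves 14.4 ≥ 4 mo → qualifies.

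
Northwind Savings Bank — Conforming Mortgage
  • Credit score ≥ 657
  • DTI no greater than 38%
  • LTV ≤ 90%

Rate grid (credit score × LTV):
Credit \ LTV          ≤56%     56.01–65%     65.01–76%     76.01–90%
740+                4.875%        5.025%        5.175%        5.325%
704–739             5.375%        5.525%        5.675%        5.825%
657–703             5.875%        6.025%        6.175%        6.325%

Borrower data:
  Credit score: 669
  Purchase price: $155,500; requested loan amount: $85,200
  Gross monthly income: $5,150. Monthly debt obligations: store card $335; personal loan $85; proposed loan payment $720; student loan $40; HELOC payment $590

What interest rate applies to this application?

Credit score 669 ≥ 657; Total monthly debts = (335 + 85 + 720 + 40 + 590) = 1,770. DTI: 1,770 ÷ 5,150 = 34.4%, within the 38% cap
LTV = 85,200/155,500 = 54.8% ≤ 90%
Row: 669 falls in 657–703. Column: 54.8% falls in ≤56%. Rate = 5.875%.

5.875%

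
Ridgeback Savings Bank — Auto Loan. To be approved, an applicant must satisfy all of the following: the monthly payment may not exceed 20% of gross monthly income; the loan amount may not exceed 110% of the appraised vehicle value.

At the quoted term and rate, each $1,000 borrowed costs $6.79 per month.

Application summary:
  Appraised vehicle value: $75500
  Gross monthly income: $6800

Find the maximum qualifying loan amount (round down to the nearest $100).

$83,000

Payment cap: 20% × $6,800 = $1,360/month.
At $6.79 per $1,000, that supports 1,360/6.79 × 1,000 ≈ $200,294 → $200,200.
LTV cap: 110% × $75,500 = $83,050 → $83,000.
Binding constraint: loan-to-value.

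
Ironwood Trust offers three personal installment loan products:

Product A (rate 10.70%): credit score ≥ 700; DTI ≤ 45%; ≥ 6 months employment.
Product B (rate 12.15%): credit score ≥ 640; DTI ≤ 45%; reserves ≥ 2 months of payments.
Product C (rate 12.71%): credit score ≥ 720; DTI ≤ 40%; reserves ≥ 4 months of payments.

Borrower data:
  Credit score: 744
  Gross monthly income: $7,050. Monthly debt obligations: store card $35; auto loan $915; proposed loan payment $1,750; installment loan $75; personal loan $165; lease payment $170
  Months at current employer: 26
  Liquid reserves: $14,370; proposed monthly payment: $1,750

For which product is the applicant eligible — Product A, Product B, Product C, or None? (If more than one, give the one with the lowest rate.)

Total debts = (35 + 915 + 1,750 + 75 + 165 + 170) = 3,110; DTI = 3,110/7,050 = 44.1%.
Reserves = 14,370/1,750 = 8.2 months.
Product A: score 744 ≥ 700; DTI 44.1% ≤ 45%; employment 26 ≥ 6 mo → qualifies.
Product B: score 744 ≥ 640; DTI 44.1% ≤ 45%; reserves 8.2 ≥ 2 mo → qualifies.
Product C: score 744 ≥ 720; DTI 44.1% > 40%; reserves 8.2 ≥ 4 mo → does not qualify.
Qualifying: Product A, Product B. Lowest rate is 10.70% → Product A.

Product A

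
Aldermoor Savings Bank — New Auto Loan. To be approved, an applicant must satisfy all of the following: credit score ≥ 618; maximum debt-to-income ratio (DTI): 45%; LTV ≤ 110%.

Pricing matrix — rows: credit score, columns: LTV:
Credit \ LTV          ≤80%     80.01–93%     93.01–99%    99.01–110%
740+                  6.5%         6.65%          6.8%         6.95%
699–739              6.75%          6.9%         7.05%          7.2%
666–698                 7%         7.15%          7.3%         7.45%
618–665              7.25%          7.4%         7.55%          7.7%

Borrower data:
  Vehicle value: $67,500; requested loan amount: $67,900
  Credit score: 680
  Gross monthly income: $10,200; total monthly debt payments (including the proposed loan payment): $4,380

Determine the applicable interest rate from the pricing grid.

7.45%

Credit score 680 ≥ 618; DTI: 4,380 ÷ 10,200 = 42.9%, within the 45% cap
LTV: 67,900 ÷ 67,500 = 100.6%, within 110% cap
Credit 680 → row 666–698; LTV 100.6% → column 99.01–110%. Grid cell → 7.45%.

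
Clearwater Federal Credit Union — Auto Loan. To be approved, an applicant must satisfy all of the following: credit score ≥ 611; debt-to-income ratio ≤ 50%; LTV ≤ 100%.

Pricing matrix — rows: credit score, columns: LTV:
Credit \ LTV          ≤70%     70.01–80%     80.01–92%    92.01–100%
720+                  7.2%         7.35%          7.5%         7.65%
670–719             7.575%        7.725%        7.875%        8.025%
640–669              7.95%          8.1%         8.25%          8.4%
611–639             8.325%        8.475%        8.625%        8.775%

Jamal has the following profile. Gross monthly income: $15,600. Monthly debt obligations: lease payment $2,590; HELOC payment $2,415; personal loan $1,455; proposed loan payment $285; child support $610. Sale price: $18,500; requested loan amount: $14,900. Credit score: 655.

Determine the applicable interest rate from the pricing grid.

Credit score 655 ≥ 611; Total monthly debts = (2,590 + 2,415 + 1,455 + 285 + 610) = 7,355. DTI = 7,355/15,600 = 47.1% ≤ 50%
LTV = 14,900/18,500 = 80.5% ≤ 100%
Row: 655 falls in 640–669. Column: 80.5% falls in 80.01–92%. Rate = 8.25%.

8.25%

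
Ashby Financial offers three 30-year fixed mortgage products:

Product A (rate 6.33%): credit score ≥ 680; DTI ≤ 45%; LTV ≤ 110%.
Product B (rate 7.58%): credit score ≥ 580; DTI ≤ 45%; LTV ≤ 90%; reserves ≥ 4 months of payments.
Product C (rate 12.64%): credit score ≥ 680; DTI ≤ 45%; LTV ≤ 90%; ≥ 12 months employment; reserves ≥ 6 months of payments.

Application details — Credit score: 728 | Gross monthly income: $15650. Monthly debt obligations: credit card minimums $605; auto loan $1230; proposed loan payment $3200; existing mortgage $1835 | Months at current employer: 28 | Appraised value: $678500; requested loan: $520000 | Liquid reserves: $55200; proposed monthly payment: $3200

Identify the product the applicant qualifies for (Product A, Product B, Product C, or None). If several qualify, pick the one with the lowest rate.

Total debts = (605 + 1,230 + 3,200 + 1,835) = 6,870; DTI = 6,870/15,650 = 43.9%.
LTV = 520,000/678,500 = 76.6%.
Reserves = 55,200/3,200 = 17.2 months.
Product A: score 728 ≥ 680; DTI 43.9% ≤ 45%; LTV 76.6% ≤ 110% → qualifies.
Product B: score 728 ≥ 580; DTI 43.9% ≤ 45%; LTV 76.6% ≤ 90%; reserves 17.2 ≥ 4 mo → qualifies.
Product C: score 728 ≥ 680; DTI 43.9% ≤ 45%; LTV 76.6% ≤ 90%; employment 28 ≥ 12 mo; reserves 17.2 ≥ 6 mo → qualifies.
Qualifying: Product A, Product B, Product C. Lowest rate is 6.33% → Product A.

Product A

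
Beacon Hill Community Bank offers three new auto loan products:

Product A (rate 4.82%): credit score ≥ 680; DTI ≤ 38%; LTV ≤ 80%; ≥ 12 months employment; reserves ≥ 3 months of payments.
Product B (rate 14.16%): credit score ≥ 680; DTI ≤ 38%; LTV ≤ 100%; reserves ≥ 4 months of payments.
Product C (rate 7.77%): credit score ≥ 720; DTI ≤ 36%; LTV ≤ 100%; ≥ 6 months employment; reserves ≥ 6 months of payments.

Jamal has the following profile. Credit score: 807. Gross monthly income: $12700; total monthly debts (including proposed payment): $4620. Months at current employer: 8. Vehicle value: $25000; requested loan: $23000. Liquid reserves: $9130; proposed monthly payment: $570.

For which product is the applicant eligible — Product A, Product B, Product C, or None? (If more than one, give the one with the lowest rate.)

Product B

DTI = 4,620/12,700 = 36.4%.
LTV = 23,000/25,000 = 92%.
Reserves = 9,130/570 = 16.0 months.
Product A: score 807 ≥ 680; DTI 36.4% ≤ 38%; LTV 92% > 80%; employment 8 < 12 mo; reserves 16.0 ≥ 3 mo → does not qualify.
Product B: score 807 ≥ 680; DTI 36.4% ≤ 38%; LTV 92% ≤ 100%; reserves 16.0 ≥ 4 mo → qualifies.
Product C: score 807 ≥ 720; DTI 36.4% > 36%; LTV 92% ≤ 100%; employment 8 ≥ 6 mo; reserves 16.0 ≥ 6 mo → does not qualify.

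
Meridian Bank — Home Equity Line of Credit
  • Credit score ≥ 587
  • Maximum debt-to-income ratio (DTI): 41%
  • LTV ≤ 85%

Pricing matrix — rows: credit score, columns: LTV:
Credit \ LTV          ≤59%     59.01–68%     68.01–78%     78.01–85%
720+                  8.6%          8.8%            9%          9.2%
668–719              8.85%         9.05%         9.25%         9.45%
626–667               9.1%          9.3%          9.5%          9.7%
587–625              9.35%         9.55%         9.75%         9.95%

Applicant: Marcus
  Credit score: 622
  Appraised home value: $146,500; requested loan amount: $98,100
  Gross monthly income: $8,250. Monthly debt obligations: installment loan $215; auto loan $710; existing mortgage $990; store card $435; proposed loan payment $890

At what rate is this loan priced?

9.55%

Credit score 622 ≥ 587; Total monthly debts = (215 + 710 + 990 + 435 + 890) = 3,240. DTI: 3,240 ÷ 8,250 = 39.3%, within the 41% cap
LTV = 98,100/146,500 = 67% ≤ 85%
Row: 622 falls in 587–625. Column: 67% falls in 59.01–68%. Rate = 9.55%.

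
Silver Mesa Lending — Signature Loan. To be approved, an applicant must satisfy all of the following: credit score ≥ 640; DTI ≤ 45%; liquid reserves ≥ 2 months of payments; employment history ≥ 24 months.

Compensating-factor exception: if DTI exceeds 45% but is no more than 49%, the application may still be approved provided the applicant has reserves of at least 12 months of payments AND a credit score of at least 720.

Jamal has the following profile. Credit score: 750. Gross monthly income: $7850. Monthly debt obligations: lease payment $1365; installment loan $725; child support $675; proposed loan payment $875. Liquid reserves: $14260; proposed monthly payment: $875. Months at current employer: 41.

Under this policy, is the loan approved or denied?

Approved

Credit score 750 ≥ 640 (meets base)
Total debts = (1,365 + 725 + 675 + 875) = 3,640. DTI = 3,640/7,850 = 46.4% > 45% — standard DTI limit exceeded.
Liquid reserves cover 14,260/875 = 16.3 months — ≥ 2 required
Employment 41 ≥ 24 months
DTI 46.4% is within the 45%–49% exception band; checking compensating factors.
Override check — reserves: 16.3 mo (ok); score: 750 (ok).
Both compensating conditions met → exception applies.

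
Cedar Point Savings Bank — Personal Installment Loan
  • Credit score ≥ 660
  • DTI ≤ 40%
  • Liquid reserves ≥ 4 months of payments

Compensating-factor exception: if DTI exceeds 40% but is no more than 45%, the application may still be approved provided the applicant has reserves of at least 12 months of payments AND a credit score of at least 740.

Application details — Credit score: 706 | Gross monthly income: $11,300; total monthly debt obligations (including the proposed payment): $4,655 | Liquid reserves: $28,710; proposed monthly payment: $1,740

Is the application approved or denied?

Denied

Credit score 706 ≥ 660 (meets base)
DTI: 4,655 ÷ 11,300 = 41.2%, over the 40% base limit.
Liquid reserves cover 28,710/1,740 = 16.5 months — ≥ 4 required
DTI 41.2% is within the 40%–45% exception band; checking compensating factors.
Reserves 16.5 ≥ 12 months; credit score 706 < 740.
Compensating-factor requirement not fully met.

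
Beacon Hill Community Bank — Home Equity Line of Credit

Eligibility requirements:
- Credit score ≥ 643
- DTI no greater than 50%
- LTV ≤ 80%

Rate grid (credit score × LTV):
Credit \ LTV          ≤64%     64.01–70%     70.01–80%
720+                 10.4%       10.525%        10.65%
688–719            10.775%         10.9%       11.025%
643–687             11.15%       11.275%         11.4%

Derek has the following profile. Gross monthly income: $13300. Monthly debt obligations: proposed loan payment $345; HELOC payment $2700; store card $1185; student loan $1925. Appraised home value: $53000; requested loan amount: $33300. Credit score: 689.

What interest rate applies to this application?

10.775%

Credit score 689 ≥ 643; Total monthly debts = (345 + 2,700 + 1,185 + 1,925) = 6,155. Debt-to-income = 6,155/13,300 = 46.3% — meets 50% limit
Loan-to-value = 33,300/53,000 = 62.8% — pass (80% max)
Row: 689 falls in 688–719. Column: 62.8% falls in ≤64%. Rate = 10.775%.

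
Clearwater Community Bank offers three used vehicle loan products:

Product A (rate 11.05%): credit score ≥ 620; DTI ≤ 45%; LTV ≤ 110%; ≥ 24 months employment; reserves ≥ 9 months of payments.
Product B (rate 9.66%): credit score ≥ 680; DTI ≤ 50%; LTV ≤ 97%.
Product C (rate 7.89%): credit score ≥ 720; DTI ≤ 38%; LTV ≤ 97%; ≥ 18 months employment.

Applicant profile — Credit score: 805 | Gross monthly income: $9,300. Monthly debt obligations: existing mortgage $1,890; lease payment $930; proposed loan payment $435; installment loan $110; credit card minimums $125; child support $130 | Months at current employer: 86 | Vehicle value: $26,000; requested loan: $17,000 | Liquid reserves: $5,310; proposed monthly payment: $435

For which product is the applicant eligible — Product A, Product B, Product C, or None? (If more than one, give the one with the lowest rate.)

Product B

Total debts = (1,890 + 930 + 435 + 110 + 125 + 130) = 3,620; DTI = 3,620/9,300 = 38.9%.
LTV = 17,000/26,000 = 65.4%.
Reserves = 5,310/435 = 12.2 months.
Product A: score 805 ≥ 620; DTI 38.9% ≤ 45%; LTV 65.4% ≤ 110%; employment 86 ≥ 24 mo; reserves 12.2 ≥ 9 mo → qualifies.
Product B: score 805 ≥ 680; DTI 38.9% ≤ 50%; LTV 65.4% ≤ 97% → qualifies.
Product C: score 805 ≥ 720; DTI 38.9% > 38%; LTV 65.4% ≤ 97%; employment 86 ≥ 18 mo → does not qualify.
Qualifying: Product A, Product B. Lowest rate is 9.66% → Product B.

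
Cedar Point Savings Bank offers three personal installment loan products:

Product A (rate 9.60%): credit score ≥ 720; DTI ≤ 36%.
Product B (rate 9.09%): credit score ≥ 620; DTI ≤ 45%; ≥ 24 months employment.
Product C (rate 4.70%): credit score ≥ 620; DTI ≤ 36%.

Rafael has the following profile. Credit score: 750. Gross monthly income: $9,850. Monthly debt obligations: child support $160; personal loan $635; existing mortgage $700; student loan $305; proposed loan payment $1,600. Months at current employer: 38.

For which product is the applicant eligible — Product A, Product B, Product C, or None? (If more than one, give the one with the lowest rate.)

Total debts = (160 + 635 + 700 + 305 + 1,600) = 3,400; DTI = 3,400/9,850 = 34.5%.
Product A: score 750 ≥ 720; DTI 34.5% ≤ 36% → qualifies.
Product B: score 750 ≥ 620; DTI 34.5% ≤ 45%; employment 38 ≥ 24 mo → qualifies.
Product C: score 750 ≥ 620; DTI 34.5% ≤ 36% → qualifies.
Qualifying: Product A, Product B, Product C. Lowest rate is 4.70% → Product C.

Product C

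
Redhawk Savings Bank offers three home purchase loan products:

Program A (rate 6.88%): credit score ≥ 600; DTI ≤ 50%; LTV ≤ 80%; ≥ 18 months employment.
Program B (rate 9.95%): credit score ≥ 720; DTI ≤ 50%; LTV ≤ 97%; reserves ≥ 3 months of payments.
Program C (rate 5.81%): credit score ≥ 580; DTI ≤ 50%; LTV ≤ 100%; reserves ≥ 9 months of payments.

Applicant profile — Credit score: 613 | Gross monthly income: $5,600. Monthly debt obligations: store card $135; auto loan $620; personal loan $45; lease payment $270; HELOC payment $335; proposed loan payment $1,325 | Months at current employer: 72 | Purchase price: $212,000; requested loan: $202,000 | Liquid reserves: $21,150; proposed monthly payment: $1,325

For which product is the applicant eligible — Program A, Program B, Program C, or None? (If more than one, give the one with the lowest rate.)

Program C

Total debts = (135 + 620 + 45 + 270 + 335 + 1,325) = 2,730; DTI = 2,730/5,600 = 48.8%.
LTV = 202,000/212,000 = 95.3%.
Reserves = 21,150/1,325 = 16.0 months.
Program A: score 613 ≥ 600; DTI 48.8% ≤ 50%; LTV 95.3% > 80%; employment 72 ≥ 18 mo → does not qualify.
Program B: score 613 < 720; DTI 48.8% ≤ 50%; LTV 95.3% ≤ 97%; reserves 16.0 ≥ 3 mo → does not qualify.
Program C: score 613 ≥ 580; DTI 48.8% ≤ 50%; LTV 95.3% ≤ 100%; reserves 16.0 ≥ 9 mo → qualifies.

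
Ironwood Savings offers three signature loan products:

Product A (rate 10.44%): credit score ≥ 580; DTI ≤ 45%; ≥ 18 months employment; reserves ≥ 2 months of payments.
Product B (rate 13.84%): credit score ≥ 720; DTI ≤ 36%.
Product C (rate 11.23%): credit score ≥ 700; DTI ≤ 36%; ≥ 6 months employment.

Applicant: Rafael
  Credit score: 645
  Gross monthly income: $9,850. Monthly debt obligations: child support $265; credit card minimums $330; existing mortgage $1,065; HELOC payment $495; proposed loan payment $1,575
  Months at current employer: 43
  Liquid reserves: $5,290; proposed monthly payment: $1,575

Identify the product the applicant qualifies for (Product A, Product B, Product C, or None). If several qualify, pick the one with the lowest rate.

Total debts = (265 + 330 + 1,065 + 495 + 1,575) = 3,730; DTI = 3,730/9,850 = 37.9%.
Reserves = 5,290/1,575 = 3.4 months.
Product A: score 645 ≥ 580; DTI 37.9% ≤ 45%; employment 43 ≥ 18 mo; reserves 3.4 ≥ 2 mo → qualifies.
Product B: score 645 < 720; DTI 37.9% > 36% → does not qualify.
Product C: score 645 < 700; DTI 37.9% > 36%; employment 43 ≥ 6 mo → does not qualify.

Product A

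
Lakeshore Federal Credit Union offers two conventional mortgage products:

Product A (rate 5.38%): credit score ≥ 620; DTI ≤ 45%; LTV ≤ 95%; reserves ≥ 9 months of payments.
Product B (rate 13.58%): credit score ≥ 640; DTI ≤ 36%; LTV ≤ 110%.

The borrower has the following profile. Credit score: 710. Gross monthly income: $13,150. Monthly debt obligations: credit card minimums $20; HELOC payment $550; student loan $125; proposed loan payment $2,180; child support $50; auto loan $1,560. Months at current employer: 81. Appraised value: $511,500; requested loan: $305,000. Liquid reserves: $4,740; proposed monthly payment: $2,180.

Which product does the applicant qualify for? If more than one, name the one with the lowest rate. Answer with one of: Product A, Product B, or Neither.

Product B

Total debts = (20 + 550 + 125 + 2,180 + 50 + 1,560) = 4,485; DTI = 4,485/13,150 = 34.1%.
LTV = 305,000/511,500 = 59.6%.
Reserves = 4,740/2,180 = 2.2 months.
Product A: score 710 ≥ 620; DTI 34.1% ≤ 45%; LTV 59.6% ≤ 95%; reserves 2.2 < 9 mo → does not qualify.
Product B: score 710 ≥ 640; DTI 34.1% ≤ 36%; LTV 59.6% ≤ 110% → qualifies.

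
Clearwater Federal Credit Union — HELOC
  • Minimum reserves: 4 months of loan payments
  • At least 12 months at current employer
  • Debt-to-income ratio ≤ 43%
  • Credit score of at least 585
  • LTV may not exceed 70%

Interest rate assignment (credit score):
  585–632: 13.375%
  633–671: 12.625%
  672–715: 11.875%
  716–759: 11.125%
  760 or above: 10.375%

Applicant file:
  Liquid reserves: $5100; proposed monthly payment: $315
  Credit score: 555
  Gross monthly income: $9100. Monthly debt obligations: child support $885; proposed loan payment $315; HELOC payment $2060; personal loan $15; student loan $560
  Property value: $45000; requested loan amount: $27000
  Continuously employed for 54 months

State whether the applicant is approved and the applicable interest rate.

Denied

Credit score 555 < 585 (below minimum)
Liquid reserves cover 5,100/315 = 16.2 months — ≥ 4 required
Employment 54 ≥ 12 months
LTV = 27,000/45,000 = 60% ≤ 70%
Total monthly debts = (885 + 315 + 2,060 + 15 + 560) = 3,835. DTI = 3,835/9,100 = 42.1% ≤ 43%
Not all requirements met → denied.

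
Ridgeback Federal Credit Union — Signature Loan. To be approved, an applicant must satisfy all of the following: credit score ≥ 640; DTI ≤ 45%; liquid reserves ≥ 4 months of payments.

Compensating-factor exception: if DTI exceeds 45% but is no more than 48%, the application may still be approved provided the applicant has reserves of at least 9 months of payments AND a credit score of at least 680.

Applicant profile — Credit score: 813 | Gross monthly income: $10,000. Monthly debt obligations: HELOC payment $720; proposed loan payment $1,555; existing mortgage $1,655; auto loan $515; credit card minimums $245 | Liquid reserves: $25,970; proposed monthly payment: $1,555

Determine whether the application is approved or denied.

Approved

Credit score 813 ≥ 640 (meets base)
Total debts = (720 + 1,555 + 1,655 + 515 + 245) = 4,690. DTI = 4,690/10,000 = 46.9% > 45% — standard DTI limit exceeded.
Reserves = 25,970/1,555 = 16.7 months ≥ 4
46.9% falls in the override range (45%–48%), so the compensating-factor test applies.
Reserves 16.7 ≥ 9 months; credit score 813 ≥ 680.
Both compensating conditions met → exception applies.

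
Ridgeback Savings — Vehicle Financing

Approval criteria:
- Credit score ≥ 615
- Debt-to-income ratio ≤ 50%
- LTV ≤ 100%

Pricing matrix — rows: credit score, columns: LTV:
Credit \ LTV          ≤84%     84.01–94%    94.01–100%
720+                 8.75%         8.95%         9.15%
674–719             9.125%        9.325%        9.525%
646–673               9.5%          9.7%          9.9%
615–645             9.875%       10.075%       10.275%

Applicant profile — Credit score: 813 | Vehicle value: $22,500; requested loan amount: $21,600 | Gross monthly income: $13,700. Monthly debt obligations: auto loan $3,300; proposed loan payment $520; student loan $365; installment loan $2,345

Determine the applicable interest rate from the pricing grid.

9.15%

Credit score 813 ≥ 615; Total monthly debts = (3,300 + 520 + 365 + 2,345) = 6,530. DTI = 6,530/13,700 = 47.7% ≤ 50%
LTV = 21,600/22,500 = 96% ≤ 100%
Row: 813 falls in 720+. Column: 96% falls in 94.01–100%. Rate = 9.15%.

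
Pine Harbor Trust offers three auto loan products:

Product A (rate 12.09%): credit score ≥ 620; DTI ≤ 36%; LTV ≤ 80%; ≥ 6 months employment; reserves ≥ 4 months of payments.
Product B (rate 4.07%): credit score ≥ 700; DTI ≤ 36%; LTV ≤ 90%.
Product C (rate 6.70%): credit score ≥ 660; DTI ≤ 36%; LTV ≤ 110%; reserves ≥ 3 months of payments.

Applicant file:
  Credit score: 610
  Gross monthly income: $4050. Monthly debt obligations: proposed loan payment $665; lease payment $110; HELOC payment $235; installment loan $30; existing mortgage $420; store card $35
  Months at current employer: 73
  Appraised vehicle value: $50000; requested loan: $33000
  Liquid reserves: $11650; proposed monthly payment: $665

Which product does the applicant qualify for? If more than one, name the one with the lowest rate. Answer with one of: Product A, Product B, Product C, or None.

None

Total debts = (665 + 110 + 235 + 30 + 420 + 35) = 1,495; DTI = 1,495/4,050 = 36.9%.
LTV = 33,000/50,000 = 66%.
Reserves = 11,650/665 = 17.5 months.
Product A: score 610 < 620; DTI 36.9% > 36%; LTV 66% ≤ 80%; employment 73 ≥ 6 mo; reserves 17.5 ≥ 4 mo → does not qualify.
Product B: score 610 < 700; DTI 36.9% > 36%; LTV 66% ≤ 90% → does not qualify.
Product C: score 610 < 660; DTI 36.9% > 36%; LTV 66% ≤ 110%; reserves 17.5 ≥ 3 mo → does not qualify.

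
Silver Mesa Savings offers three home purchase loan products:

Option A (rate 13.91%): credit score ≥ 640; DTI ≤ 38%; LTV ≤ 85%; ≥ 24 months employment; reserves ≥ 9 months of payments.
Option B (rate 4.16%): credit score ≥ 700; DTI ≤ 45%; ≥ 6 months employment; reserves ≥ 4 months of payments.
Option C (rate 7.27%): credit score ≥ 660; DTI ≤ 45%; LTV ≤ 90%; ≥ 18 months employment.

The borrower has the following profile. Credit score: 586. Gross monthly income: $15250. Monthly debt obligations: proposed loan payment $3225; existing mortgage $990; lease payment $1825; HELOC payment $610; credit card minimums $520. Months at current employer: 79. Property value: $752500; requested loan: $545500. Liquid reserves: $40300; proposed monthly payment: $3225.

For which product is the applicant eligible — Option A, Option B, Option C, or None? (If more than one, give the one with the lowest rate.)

Total debts = (3,225 + 990 + 1,825 + 610 + 520) = 7,170; DTI = 7,170/15,250 = 47%.
LTV = 545,500/752,500 = 72.5%.
Reserves = 40,300/3,225 = 12.5 months.
Option A: score 586 < 640; DTI 47% > 38%; LTV 72.5% ≤ 85%; employment 79 ≥ 24 mo; reserves 12.5 ≥ 9 mo → does not qualify.
Option B: score 586 < 700; DTI 47% > 45%; employment 79 ≥ 6 mo; reserves 12.5 ≥ 4 mo → does not qualify.
Option C: score 586 < 660; DTI 47% > 45%; LTV 72.5% ≤ 90%; employment 79 ≥ 18 mo → does not qualify.

None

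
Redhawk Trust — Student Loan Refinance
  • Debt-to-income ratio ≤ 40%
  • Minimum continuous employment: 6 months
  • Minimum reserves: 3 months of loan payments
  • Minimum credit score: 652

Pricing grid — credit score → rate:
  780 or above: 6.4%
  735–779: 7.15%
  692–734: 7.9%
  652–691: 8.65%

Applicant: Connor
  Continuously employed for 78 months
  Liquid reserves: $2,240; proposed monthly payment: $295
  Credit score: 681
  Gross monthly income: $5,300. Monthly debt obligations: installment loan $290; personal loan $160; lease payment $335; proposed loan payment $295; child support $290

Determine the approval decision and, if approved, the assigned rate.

Credit score 681 ≥ 652 (meets minimum)
Total monthly debts = (290 + 160 + 335 + 295 + 290) = 1,370. DTI: 1,370 ÷ 5,300 = 25.8%, within the 40% cap
Liquid reserves cover 2,240/295 = 7.6 months — ≥ 3 required
Employment 78 ≥ 6 months
All requirements met. Score 681 falls in the 652–691 tier → 8.65%.

Approved at 8.65%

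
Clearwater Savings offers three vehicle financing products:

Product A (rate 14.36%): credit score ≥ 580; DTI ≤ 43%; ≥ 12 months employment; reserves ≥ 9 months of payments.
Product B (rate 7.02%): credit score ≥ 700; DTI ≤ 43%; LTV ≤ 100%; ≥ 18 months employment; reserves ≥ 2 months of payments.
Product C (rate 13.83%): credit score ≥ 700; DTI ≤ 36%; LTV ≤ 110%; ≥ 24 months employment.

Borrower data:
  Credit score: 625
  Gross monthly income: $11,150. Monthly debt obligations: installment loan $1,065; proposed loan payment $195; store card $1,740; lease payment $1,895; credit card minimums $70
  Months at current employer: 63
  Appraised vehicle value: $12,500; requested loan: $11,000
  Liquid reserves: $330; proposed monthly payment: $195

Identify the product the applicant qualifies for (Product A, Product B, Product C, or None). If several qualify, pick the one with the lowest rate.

None

Total debts = (1,065 + 195 + 1,740 + 1,895 + 70) = 4,965; DTI = 4,965/11,150 = 44.5%.
LTV = 11,000/12,500 = 88%.
Reserves = 330/195 = 1.7 months.
Product A: score 625 ≥ 580; DTI 44.5% > 43%; employment 63 ≥ 12 mo; reserves 1.7 < 9 mo → does not qualify.
Product B: score 625 < 700; DTI 44.5% > 43%; LTV 88% ≤ 100%; employment 63 ≥ 18 mo; reserves 1.7 < 2 mo → does not qualify.
Product C: score 625 < 700; DTI 44.5% > 36%; LTV 88% ≤ 110%; employment 63 ≥ 24 mo → does not qualify.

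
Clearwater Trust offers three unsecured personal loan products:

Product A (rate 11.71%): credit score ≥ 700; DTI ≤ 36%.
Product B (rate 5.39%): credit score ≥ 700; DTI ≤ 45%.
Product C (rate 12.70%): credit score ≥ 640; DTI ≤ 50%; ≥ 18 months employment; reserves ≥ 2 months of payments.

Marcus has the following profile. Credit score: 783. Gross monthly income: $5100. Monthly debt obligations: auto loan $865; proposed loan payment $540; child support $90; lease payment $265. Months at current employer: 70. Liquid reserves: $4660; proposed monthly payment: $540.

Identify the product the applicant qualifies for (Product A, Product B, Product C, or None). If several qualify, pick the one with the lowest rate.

Product B

Total debts = (865 + 540 + 90 + 265) = 1,760; DTI = 1,760/5,100 = 34.5%.
Reserves = 4,660/540 = 8.6 months.
Product A: score 783 ≥ 700; DTI 34.5% ≤ 36% → qualifies.
Product B: score 783 ≥ 700; DTI 34.5% ≤ 45% → qualifies.
Product C: score 783 ≥ 640; DTI 34.5% ≤ 50%; employment 70 ≥ 18 mo; reserves 8.6 ≥ 2 mo → qualifies.
Qualifying: Product A, Product B, Product C. Lowest rate is 5.39% → Product B.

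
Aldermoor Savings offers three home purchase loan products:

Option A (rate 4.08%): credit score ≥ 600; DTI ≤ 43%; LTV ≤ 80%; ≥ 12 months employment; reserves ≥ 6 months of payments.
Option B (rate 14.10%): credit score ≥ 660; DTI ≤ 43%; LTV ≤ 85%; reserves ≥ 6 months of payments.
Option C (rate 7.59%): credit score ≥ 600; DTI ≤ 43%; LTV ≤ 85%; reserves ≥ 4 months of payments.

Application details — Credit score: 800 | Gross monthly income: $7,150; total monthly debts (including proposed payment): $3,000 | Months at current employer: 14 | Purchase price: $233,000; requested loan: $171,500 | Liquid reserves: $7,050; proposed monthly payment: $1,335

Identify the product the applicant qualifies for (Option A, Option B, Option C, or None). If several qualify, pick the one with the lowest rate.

DTI = 3,000/7,150 = 42%.
LTV = 171,500/233,000 = 73.6%.
Reserves = 7,050/1,335 = 5.3 months.
Option A: score 800 ≥ 600; DTI 42% ≤ 43%; LTV 73.6% ≤ 80%; employment 14 ≥ 12 mo; reserves 5.3 < 6 mo → does not qualify.
Option B: score 800 ≥ 660; DTI 42% ≤ 43%; LTV 73.6% ≤ 85%; reserves 5.3 < 6 mo → does not qualify.
Option C: score 800 ≥ 600; DTI 42% ≤ 43%; LTV 73.6% ≤ 85%; reserves 5.3 ≥ 4 mo → qualifies.

Option C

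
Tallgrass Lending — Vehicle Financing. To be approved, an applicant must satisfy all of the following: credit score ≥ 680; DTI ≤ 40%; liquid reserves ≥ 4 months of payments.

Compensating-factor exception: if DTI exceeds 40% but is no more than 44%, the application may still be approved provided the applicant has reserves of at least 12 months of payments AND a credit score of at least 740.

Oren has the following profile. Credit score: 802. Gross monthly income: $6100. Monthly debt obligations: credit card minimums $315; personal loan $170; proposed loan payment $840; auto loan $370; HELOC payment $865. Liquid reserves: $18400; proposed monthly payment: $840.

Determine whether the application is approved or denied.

Credit score 802 ≥ 680 (meets base)
Total debts = (315 + 170 + 840 + 370 + 865) = 2,560. DTI: 2,560 ÷ 6,100 = 42%, over the 40% base limit.
Reserves = 18,400/840 = 21.9 months ≥ 4
DTI 42% is within the 40%–44% exception band; checking compensating factors.
Reserves 21.9 ≥ 12 months; credit score 802 ≥ 740.
Both override conditions satisfied; DTI exception granted.

Approved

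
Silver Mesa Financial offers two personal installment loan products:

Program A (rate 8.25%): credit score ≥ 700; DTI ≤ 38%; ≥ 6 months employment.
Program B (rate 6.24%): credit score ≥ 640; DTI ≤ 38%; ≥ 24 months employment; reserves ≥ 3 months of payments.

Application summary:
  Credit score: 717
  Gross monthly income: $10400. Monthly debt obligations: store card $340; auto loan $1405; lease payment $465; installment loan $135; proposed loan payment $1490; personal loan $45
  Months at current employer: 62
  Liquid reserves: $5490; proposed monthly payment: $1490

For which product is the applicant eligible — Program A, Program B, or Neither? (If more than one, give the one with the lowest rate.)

Total debts = (340 + 1,405 + 465 + 135 + 1,490 + 45) = 3,880; DTI = 3,880/10,400 = 37.3%.
Reserves = 5,490/1,490 = 3.7 months.
Program A: score 717 ≥ 700; DTI 37.3% ≤ 38%; employment 62 ≥ 6 mo → qualifies.
Program B: score 717 ≥ 640; DTI 37.3% ≤ 38%; employment 62 ≥ 24 mo; reserves 3.7 ≥ 3 mo → qualifies.
Qualifying: Program A, Program B. Lowest rate is 6.24% → Program B.

Program B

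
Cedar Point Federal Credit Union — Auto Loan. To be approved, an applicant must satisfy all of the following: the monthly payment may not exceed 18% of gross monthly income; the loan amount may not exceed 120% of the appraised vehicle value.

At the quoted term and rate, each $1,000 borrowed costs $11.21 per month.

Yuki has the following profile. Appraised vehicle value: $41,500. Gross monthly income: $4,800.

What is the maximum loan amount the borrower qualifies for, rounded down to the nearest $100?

$49,800

Payment cap: 18% × $4,800 = $864/month.
At $11.21 per $1,000, that supports 864/11.21 × 1,000 ≈ $77,074 → $77,000.
LTV cap: 120% × $41,500 = $49,800 → $49,800.
Binding constraint: loan-to-value.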